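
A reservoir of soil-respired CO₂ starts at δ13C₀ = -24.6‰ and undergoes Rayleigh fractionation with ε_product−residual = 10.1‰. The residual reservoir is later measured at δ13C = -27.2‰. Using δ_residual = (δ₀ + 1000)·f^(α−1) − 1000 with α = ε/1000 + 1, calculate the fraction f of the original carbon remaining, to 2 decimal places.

α − 1 = ε/1000 = 0.0101
(δ_res + 1000)/(δ₀ + 1000) = (-27.2 + 1000)/(-24.6 + 1000) = 972.8/975.4 = 0.997334
f = 0.997334^(1/0.0101) = exp(ln(0.997334)/0.0101) = exp(-0.00267/0.0101)
f = exp(-0.2643) = 0.7678

0.77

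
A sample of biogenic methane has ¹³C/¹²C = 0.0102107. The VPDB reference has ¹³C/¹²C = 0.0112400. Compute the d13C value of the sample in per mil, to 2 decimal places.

d13C = (R_sample / R_standard − 1) × 1000
R_sample / R_standard = 0.0102107 / 0.0112400 = 0.908425
d13C = (0.908425 − 1) × 1000 = -91.575 per mil

-91.57 per mil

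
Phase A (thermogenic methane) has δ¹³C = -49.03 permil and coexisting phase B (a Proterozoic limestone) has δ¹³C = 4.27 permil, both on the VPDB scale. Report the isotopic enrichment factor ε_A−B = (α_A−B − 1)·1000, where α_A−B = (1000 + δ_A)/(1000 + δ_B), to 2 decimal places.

α_A−B = (1000 + -49.03) / (1000 + 4.27) = 950.97 / 1004.27 = 0.946927
ε_A−B = (0.946927 − 1) × 1000 = -53.073 permil
(The approximation ε ≈ δ_A − δ_B would give -53.30 permil.)

-53.07 permil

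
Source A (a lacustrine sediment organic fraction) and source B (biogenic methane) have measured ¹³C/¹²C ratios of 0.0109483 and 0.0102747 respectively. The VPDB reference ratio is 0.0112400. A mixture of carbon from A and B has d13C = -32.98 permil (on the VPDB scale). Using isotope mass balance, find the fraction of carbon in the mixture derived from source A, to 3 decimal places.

0.883

δ_A = (0.0109483/0.0112400 − 1)×1000 = (0.974048 − 1)×1000 = -25.952 permil
δ_B = (0.0102747/0.0112400 − 1)×1000 = (0.914119 − 1)×1000 = -85.881 permil
f_A = (δ_mix − δ_B)/(δ_A − δ_B) = (-32.98 − (-85.881))/(-25.952 − (-85.881))
f_A = 52.901 / 59.929 = 0.8827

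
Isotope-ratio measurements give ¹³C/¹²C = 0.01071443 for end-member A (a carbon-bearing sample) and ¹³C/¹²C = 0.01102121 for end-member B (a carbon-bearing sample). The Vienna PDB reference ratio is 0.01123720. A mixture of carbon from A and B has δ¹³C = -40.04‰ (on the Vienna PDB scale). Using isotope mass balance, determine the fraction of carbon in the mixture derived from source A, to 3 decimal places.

δ_A = (0.01071443/0.01123720 − 1)×1000 = (0.953479 − 1)×1000 = -46.521‰
δ_B = (0.01102121/0.01123720 − 1)×1000 = (0.980779 − 1)×1000 = -19.221‰
f_A = (δ_mix − δ_B)/(δ_A − δ_B) = (-40.04 − (-19.221))/(-46.521 − (-19.221))
f_A = -20.819 / -27.300 = 0.7626

0.763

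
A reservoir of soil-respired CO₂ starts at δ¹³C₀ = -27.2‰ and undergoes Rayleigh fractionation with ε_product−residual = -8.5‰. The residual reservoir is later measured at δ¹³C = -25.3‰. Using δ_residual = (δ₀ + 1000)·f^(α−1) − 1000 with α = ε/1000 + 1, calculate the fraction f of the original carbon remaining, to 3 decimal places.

α − 1 = ε/1000 = -0.0085
(δ_res + 1000)/(δ₀ + 1000) = (-25.3 + 1000)/(-27.2 + 1000) = 974.7/972.8 = 1.001953
f = 1.001953^(1/-0.0085) = exp(ln(1.001953)/-0.0085) = exp(0.00195/-0.0085)
f = exp(-0.2296) = 0.7949

0.795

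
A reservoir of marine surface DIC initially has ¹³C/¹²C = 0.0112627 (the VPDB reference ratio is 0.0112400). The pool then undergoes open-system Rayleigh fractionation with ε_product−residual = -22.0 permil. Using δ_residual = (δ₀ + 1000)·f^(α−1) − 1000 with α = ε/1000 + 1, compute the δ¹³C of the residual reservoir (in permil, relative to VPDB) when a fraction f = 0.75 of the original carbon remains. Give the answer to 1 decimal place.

8.4 permil

δ₀ = (0.0112627/0.0112400 − 1)×1000 = (1.002020 − 1)×1000 = 2.020 permil
α − 1 = ε/1000 = -0.0220
f^(α−1) = 0.75^(-0.0220) = 1.006349
δ_res = (2.020 + 1000) × 1.006349 − 1000 = 1008.381 − 1000 = 8.38 permil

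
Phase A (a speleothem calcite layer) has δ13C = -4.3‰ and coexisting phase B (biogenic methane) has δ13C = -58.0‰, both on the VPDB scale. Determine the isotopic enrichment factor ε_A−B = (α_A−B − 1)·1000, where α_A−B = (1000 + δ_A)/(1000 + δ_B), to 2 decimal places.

57.01‰

α_A−B = (1000 + -4.3) / (1000 + -58.0) = 995.7 / 942.0 = 1.057006
ε_A−B = (1.057006 − 1) × 1000 = 57.006‰
(The approximation ε ≈ δ_A − δ_B would give 53.7‰.)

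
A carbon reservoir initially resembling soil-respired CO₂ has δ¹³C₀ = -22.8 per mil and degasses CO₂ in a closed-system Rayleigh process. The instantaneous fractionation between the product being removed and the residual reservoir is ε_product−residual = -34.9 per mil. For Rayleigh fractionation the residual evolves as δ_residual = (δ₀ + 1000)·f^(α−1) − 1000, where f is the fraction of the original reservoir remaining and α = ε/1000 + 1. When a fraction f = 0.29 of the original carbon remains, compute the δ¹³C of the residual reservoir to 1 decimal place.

Rayleigh residual: δ_res = (δ₀ + 1000)·f^(α−1) − 1000
α = ε/1000 + 1 = 0.96510, so α − 1 = -0.03490
f^(α−1) = 0.29^(-0.03490) = 1.044149
δ_res = (-22.8 + 1000) × 1.044149 − 1000 = 1020.342 − 1000 = 20.34 per mil

20.3 per mil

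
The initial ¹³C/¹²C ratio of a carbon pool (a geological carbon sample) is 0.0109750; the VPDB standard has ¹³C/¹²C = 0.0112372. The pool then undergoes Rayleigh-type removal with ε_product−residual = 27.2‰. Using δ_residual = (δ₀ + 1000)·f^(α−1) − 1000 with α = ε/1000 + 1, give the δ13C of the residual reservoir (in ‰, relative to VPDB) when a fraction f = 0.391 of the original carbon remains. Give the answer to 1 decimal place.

δ₀ = (0.0109750/0.0112372 − 1)×1000 = (0.976667 − 1)×1000 = -23.333‰
α − 1 = ε/1000 = 0.0272
f^(α−1) = 0.391^(0.0272) = 0.974781
δ_res = (-23.333 + 1000) × 0.974781 − 1000 = 952.037 − 1000 = -47.96‰

-48.0‰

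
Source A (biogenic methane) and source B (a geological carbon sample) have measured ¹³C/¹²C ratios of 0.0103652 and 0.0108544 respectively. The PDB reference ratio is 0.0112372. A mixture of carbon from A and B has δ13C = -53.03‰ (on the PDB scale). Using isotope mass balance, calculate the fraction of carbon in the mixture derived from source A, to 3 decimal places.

0.436

δ_A = (0.0103652/0.0112372 − 1)×1000 = (0.922401 − 1)×1000 = -77.599‰
δ_B = (0.0108544/0.0112372 − 1)×1000 = (0.965935 − 1)×1000 = -34.065‰
f_A = (δ_mix − δ_B)/(δ_A − δ_B) = (-53.03 − (-34.065))/(-77.599 − (-34.065))
f_A = -18.965 / -43.534 = 0.4356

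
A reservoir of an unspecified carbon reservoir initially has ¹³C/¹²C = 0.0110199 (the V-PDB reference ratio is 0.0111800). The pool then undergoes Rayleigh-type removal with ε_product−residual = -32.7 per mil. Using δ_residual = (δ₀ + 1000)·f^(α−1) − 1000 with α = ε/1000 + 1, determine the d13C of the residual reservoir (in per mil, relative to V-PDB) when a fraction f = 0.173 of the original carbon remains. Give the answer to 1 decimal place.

δ₀ = (0.0110199/0.0111800 − 1)×1000 = (0.985680 − 1)×1000 = -14.320 per mil
α − 1 = ε/1000 = -0.0327
f^(α−1) = 0.173^(-0.0327) = 1.059049
δ_res = (-14.320 + 1000) × 1.059049 − 1000 = 1043.883 − 1000 = 43.88 per mil

43.9 per mil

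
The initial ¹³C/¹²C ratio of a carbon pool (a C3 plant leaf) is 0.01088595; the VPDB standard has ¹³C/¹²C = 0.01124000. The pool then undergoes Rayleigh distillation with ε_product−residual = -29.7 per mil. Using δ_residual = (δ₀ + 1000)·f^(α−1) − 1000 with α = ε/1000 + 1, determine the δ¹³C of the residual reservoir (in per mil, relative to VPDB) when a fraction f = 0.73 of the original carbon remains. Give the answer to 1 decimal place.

-22.4 per mil

δ₀ = (0.01088595/0.01124000 − 1)×1000 = (0.968501 − 1)×1000 = -31.499 per mil
α − 1 = ε/1000 = -0.0297
f^(α−1) = 0.73^(-0.0297) = 1.009391
δ_res = (-31.499 + 1000) × 1.009391 − 1000 = 977.596 − 1000 = -22.40 per mil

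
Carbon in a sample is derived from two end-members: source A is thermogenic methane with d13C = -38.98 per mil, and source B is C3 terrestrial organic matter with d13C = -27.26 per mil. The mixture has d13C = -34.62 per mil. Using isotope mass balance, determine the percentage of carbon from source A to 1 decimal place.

δ_mix = f_A·δ_A + (1 − f_A)·δ_B  ⇒  f_A = (δ_mix − δ_B)/(δ_A − δ_B)
f_A = (-34.62 − (-27.26)) / (-38.98 − (-27.26))
f_A = -7.36 / -11.72 = 0.6280

62.8%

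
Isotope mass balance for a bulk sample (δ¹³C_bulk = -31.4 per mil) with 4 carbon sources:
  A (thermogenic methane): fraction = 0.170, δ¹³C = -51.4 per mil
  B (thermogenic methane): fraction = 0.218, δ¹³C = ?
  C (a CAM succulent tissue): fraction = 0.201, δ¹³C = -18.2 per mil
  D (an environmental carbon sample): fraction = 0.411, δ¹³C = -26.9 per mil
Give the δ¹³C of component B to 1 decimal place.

Isotope mass balance: δ_bulk = Σ fᵢ·δᵢ.
-31.4 = 0.170×(-51.4) + 0.218×δ_B + 0.201×(-18.2) + 0.411×(-26.9)
0.218·δ_B = -31.4 − (-23.452) = -7.948
δ_B = -7.948 / 0.218 = -36.46 per mil

-36.5 per mil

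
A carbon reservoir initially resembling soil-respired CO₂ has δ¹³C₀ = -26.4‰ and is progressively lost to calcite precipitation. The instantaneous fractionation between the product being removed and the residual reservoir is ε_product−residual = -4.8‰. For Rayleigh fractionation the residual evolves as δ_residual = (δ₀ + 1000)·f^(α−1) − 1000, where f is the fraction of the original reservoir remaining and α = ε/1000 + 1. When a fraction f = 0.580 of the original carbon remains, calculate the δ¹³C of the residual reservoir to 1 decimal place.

Rayleigh residual: δ_res = (δ₀ + 1000)·f^(α−1) − 1000
α = ε/1000 + 1 = 0.99520, so α − 1 = -0.00480
f^(α−1) = 0.580^(-0.00480) = 1.002618
δ_res = (-26.4 + 1000) × 1.002618 − 1000 = 976.149 − 1000 = -23.85‰

-23.9‰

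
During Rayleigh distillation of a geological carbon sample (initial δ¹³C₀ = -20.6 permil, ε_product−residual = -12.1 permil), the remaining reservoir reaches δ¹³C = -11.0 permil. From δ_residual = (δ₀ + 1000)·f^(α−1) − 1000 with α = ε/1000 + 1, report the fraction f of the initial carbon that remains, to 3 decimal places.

α − 1 = ε/1000 = -0.0121
(δ_res + 1000)/(δ₀ + 1000) = (-11.0 + 1000)/(-20.6 + 1000) = 989.0/979.4 = 1.009802
f = 1.009802^(1/-0.0121) = exp(ln(1.009802)/-0.0121) = exp(0.00975/-0.0121)
f = exp(-0.8061) = 0.4466

0.447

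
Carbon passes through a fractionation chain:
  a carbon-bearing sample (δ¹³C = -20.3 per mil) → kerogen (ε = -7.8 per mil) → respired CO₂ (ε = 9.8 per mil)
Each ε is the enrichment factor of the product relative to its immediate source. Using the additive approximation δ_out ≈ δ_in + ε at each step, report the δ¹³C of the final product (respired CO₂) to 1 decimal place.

step 1: δ ≈ -20.3 + (-7.8) = -28.1 per mil
step 2: δ ≈ -28.1 + (9.8) = -18.3 per mil

-18.3 per mil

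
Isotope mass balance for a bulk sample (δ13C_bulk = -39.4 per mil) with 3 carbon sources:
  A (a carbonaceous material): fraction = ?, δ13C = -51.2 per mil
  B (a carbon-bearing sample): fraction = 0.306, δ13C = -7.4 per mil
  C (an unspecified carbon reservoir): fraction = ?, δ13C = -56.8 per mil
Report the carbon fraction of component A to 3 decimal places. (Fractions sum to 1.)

Let f_A and f_C be the unknown fractions; fractions sum to 1 so f_A + f_C = 0.694.
Mass balance: Σ fᵢ·δᵢ = δ_bulk ⇒ f_A·(-51.2) + f_C·(-56.8) = -39.4 − (-2.264) = -37.136
Substitute f_C = 0.694 − f_A:
f_A·(-51.2 − -56.8) = -37.136 − 0.694×(-56.8) = 2.284
f_A = 2.284 / 5.6 = 0.4078

0.408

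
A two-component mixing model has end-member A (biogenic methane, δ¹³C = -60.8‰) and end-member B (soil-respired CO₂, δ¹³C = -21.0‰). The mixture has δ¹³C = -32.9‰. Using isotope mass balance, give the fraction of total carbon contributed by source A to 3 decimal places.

0.299

δ_mix = f_A·δ_A + (1 − f_A)·δ_B  ⇒  f_A = (δ_mix − δ_B)/(δ_A − δ_B)
f_A = (-32.9 − (-21.0)) / (-60.8 − (-21.0))
f_A = -11.9 / -39.8 = 0.2990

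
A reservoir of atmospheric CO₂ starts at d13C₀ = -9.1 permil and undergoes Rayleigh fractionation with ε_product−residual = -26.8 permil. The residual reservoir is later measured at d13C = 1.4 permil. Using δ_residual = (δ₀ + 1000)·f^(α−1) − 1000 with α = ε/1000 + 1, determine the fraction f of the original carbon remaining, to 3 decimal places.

α − 1 = ε/1000 = -0.0268
(δ_res + 1000)/(δ₀ + 1000) = (1.4 + 1000)/(-9.1 + 1000) = 1001.4/990.9 = 1.010596
f = 1.010596^(1/-0.0268) = exp(ln(1.010596)/-0.0268) = exp(0.01054/-0.0268)
f = exp(-0.3933) = 0.6748

0.675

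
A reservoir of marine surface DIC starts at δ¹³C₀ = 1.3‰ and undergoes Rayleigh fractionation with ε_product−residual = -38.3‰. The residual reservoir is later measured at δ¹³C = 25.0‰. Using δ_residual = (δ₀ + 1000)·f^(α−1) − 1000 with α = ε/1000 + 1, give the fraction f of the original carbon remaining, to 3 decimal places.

0.543

α − 1 = ε/1000 = -0.0383
(δ_res + 1000)/(δ₀ + 1000) = (25.0 + 1000)/(1.3 + 1000) = 1025.0/1001.3 = 1.023669
f = 1.023669^(1/-0.0383) = exp(ln(1.023669)/-0.0383) = exp(0.02339/-0.0383)
f = exp(-0.6108) = 0.5429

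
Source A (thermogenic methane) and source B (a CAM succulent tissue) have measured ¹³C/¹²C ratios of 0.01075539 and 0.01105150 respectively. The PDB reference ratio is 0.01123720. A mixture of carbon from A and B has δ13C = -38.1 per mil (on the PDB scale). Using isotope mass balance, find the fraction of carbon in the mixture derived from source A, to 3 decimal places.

δ_A = (0.01075539/0.01123720 − 1)×1000 = (0.957124 − 1)×1000 = -42.876 per mil
δ_B = (0.01105150/0.01123720 − 1)×1000 = (0.983475 − 1)×1000 = -16.525 per mil
f_A = (δ_mix − δ_B)/(δ_A − δ_B) = (-38.1 − (-16.525))/(-42.876 − (-16.525))
f_A = -21.575 / -26.351 = 0.8187

0.819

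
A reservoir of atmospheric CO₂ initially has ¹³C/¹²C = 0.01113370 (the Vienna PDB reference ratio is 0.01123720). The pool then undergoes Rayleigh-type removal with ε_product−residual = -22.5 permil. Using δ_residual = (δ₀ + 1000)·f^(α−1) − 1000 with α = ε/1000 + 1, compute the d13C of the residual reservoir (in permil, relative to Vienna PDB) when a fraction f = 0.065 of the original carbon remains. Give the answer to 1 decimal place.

δ₀ = (0.01113370/0.01123720 − 1)×1000 = (0.990790 − 1)×1000 = -9.210 permil
α − 1 = ε/1000 = -0.0225
f^(α−1) = 0.065^(-0.0225) = 1.063431
δ_res = (-9.210 + 1000) × 1.063431 − 1000 = 1053.637 − 1000 = 53.64 permil

53.6 permil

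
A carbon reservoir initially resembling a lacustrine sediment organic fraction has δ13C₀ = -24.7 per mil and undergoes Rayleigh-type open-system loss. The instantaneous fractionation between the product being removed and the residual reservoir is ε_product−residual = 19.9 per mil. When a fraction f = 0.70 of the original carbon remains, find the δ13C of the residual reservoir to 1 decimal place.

-31.6 per mil

Rayleigh residual: δ_res = (δ₀ + 1000)·f^(α−1) − 1000
α = ε/1000 + 1 = 1.01990, so α − 1 = 0.01990
f^(α−1) = 0.70^(0.01990) = 0.992927
δ_res = (-24.7 + 1000) × 0.992927 − 1000 = 968.402 − 1000 = -31.60 per mil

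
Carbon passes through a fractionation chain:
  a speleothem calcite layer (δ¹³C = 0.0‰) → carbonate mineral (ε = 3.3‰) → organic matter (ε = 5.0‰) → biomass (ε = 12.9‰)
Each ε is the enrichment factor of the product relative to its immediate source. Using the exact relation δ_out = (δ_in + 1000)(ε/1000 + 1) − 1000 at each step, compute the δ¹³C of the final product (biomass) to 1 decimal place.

21.3‰

step 1: δ = (0.00 + 1000)·(3.3/1000 + 1) − 1000 = 3.30‰
step 2: δ = (3.30 + 1000)·(5.0/1000 + 1) − 1000 = 8.32‰
step 3: δ = (8.32 + 1000)·(12.9/1000 + 1) − 1000 = 21.32‰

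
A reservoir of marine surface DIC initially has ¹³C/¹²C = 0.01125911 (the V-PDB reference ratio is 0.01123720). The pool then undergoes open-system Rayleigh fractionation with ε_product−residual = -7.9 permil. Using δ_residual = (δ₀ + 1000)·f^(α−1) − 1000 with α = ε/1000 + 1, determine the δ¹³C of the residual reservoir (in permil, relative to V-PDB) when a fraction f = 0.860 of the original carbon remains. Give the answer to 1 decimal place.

3.1 permil

δ₀ = (0.01125911/0.01123720 − 1)×1000 = (1.001950 − 1)×1000 = 1.950 permil
α − 1 = ε/1000 = -0.0079
f^(α−1) = 0.860^(-0.0079) = 1.001192
δ_res = (1.950 + 1000) × 1.001192 − 1000 = 1003.144 − 1000 = 3.14 permil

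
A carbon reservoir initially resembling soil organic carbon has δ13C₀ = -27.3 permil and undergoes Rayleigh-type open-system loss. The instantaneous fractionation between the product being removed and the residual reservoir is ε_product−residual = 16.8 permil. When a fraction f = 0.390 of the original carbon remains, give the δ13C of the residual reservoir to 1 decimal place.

Rayleigh residual: δ_res = (δ₀ + 1000)·f^(α−1) − 1000
α = ε/1000 + 1 = 1.01680, so α − 1 = 0.01680
f^(α−1) = 0.390^(0.01680) = 0.984305
δ_res = (-27.3 + 1000) × 0.984305 − 1000 = 957.434 − 1000 = -42.57 permil

-42.6 permil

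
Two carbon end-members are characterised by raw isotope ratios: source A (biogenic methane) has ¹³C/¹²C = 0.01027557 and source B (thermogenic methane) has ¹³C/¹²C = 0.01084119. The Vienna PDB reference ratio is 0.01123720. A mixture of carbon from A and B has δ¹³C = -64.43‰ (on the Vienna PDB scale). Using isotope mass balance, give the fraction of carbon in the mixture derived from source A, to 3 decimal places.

0.580

δ_A = (0.01027557/0.01123720 − 1)×1000 = (0.914424 − 1)×1000 = -85.576‰
δ_B = (0.01084119/0.01123720 − 1)×1000 = (0.964759 − 1)×1000 = -35.241‰
f_A = (δ_mix − δ_B)/(δ_A − δ_B) = (-64.43 − (-35.241))/(-85.576 − (-35.241))
f_A = -29.189 / -50.335 = 0.5799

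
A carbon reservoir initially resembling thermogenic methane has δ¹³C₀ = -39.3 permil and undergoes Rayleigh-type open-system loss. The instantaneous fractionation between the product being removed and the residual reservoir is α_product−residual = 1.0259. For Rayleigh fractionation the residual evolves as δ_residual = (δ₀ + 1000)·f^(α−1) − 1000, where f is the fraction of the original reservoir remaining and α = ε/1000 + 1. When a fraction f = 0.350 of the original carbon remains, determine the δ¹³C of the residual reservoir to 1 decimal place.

Rayleigh residual: δ_res = (δ₀ + 1000)·f^(α−1) − 1000
α − 1 = 0.02590
f^(α−1) = 0.350^(0.02590) = 0.973176
δ_res = (-39.3 + 1000) × 0.973176 − 1000 = 934.930 − 1000 = -65.07 permil

-65.1 permil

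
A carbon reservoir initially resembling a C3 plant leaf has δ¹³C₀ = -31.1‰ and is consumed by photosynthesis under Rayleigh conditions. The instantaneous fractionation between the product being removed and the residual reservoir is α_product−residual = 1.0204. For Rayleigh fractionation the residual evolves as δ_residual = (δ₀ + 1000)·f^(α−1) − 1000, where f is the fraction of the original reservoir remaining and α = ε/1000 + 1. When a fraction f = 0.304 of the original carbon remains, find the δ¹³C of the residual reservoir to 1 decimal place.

-54.4‰

Rayleigh residual: δ_res = (δ₀ + 1000)·f^(α−1) − 1000
α − 1 = 0.02040
f^(α−1) = 0.304^(0.02040) = 0.976002
δ_res = (-31.1 + 1000) × 0.976002 − 1000 = 945.648 − 1000 = -54.35‰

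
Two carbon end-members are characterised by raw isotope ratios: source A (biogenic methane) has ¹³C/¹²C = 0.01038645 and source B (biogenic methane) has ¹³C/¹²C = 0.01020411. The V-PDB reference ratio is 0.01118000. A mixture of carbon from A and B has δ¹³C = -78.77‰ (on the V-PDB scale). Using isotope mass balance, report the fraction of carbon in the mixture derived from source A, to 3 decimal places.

0.522

δ_A = (0.01038645/0.01118000 − 1)×1000 = (0.929021 − 1)×1000 = -70.979‰
δ_B = (0.01020411/0.01118000 − 1)×1000 = (0.912711 − 1)×1000 = -87.289‰
f_A = (δ_mix − δ_B)/(δ_A − δ_B) = (-78.77 − (-87.289))/(-70.979 − (-87.289))
f_A = 8.519 / 16.309 = 0.5223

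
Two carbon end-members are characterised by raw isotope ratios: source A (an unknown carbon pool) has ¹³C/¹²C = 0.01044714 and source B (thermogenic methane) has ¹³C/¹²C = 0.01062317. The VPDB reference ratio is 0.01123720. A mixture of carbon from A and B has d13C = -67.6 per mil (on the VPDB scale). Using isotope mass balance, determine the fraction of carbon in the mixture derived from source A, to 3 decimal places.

δ_A = (0.01044714/0.01123720 − 1)×1000 = (0.929692 − 1)×1000 = -70.308 per mil
δ_B = (0.01062317/0.01123720 − 1)×1000 = (0.945357 − 1)×1000 = -54.643 per mil
f_A = (δ_mix − δ_B)/(δ_A − δ_B) = (-67.6 − (-54.643))/(-70.308 − (-54.643))
f_A = -12.957 / -15.665 = 0.8272

0.827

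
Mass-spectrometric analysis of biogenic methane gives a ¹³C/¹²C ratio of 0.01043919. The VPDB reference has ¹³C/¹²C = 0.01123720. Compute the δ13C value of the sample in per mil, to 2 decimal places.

δ13C = (R_sample / R_standard − 1) × 1000
R_sample / R_standard = 0.01043919 / 0.01123720 = 0.928985
δ13C = (0.928985 − 1) × 1000 = -71.015 per mil

-71.02 per mil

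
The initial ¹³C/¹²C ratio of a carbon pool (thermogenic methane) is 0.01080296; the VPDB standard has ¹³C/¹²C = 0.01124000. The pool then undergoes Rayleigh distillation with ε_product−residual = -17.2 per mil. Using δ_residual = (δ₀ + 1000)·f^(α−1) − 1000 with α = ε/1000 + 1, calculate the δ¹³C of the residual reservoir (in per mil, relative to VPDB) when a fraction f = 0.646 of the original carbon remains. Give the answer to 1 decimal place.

δ₀ = (0.01080296/0.01124000 − 1)×1000 = (0.961117 − 1)×1000 = -38.883 per mil
α − 1 = ε/1000 = -0.0172
f^(α−1) = 0.646^(-0.0172) = 1.007544
δ_res = (-38.883 + 1000) × 1.007544 − 1000 = 968.368 − 1000 = -31.63 per mil

-31.6 per mil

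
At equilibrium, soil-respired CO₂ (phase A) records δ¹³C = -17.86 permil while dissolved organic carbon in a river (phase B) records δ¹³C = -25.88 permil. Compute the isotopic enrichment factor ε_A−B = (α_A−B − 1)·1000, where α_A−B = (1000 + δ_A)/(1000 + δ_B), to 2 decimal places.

α_A−B = (1000 + -17.86) / (1000 + -25.88) = 982.14 / 974.12 = 1.008233
ε_A−B = (1.008233 − 1) × 1000 = 8.233 permil
(The approximation ε ≈ δ_A − δ_B would give 8.02 permil.)

8.23 permil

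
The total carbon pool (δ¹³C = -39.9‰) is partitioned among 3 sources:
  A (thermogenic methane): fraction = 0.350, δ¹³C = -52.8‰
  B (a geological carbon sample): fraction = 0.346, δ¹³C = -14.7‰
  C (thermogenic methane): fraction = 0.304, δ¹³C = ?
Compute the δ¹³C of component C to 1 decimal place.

Isotope mass balance: δ_bulk = Σ fᵢ·δᵢ.
-39.9 = 0.350×(-52.8) + 0.346×(-14.7) + 0.304×δ_C
0.304·δ_C = -39.9 − (-23.566) = -16.334
δ_C = -16.334 / 0.304 = -53.73‰

-53.7‰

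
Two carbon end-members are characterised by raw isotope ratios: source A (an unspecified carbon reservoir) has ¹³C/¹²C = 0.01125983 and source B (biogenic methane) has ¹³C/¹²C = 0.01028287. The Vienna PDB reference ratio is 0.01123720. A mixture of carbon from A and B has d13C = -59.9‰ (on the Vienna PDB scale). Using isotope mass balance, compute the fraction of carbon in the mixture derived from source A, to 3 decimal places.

0.288

δ_A = (0.01125983/0.01123720 − 1)×1000 = (1.002014 − 1)×1000 = 2.014‰
δ_B = (0.01028287/0.01123720 − 1)×1000 = (0.915074 − 1)×1000 = -84.926‰
f_A = (δ_mix − δ_B)/(δ_A − δ_B) = (-59.9 − (-84.926))/(2.014 − (-84.926))
f_A = 25.026 / 86.940 = 0.2879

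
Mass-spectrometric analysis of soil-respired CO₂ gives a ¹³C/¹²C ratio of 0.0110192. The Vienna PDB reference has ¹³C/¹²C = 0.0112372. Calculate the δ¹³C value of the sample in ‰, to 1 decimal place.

-19.4‰

δ¹³C = (R_sample / R_standard − 1) × 1000
R_sample / R_standard = 0.0110192 / 0.0112372 = 0.980600
δ¹³C = (0.980600 − 1) × 1000 = -19.40‰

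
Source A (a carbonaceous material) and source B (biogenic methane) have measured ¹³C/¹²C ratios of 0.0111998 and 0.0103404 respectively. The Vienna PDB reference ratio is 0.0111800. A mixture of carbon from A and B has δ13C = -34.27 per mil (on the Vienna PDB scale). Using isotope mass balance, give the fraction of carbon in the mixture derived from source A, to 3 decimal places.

δ_A = (0.0111998/0.0111800 − 1)×1000 = (1.001771 − 1)×1000 = 1.771 per mil
δ_B = (0.0103404/0.0111800 − 1)×1000 = (0.924902 − 1)×1000 = -75.098 per mil
f_A = (δ_mix − δ_B)/(δ_A − δ_B) = (-34.27 − (-75.098))/(1.771 − (-75.098))
f_A = 40.828 / 76.869 = 0.5311

0.531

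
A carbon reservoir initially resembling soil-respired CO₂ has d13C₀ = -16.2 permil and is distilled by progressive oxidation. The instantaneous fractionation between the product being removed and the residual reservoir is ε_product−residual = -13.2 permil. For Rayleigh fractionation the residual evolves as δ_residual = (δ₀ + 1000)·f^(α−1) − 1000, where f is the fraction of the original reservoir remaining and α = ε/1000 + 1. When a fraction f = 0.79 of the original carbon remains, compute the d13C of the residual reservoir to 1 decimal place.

Rayleigh residual: δ_res = (δ₀ + 1000)·f^(α−1) − 1000
α = ε/1000 + 1 = 0.98680, so α − 1 = -0.01320
f^(α−1) = 0.79^(-0.01320) = 1.003116
δ_res = (-16.2 + 1000) × 1.003116 − 1000 = 986.866 − 1000 = -13.13 permil

-13.1 permil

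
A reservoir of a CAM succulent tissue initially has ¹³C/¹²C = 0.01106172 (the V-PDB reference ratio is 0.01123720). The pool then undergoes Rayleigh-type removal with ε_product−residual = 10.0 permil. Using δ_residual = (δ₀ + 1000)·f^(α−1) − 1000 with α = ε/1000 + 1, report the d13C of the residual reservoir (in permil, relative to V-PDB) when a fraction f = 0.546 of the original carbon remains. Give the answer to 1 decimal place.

-21.6 permil

δ₀ = (0.01106172/0.01123720 − 1)×1000 = (0.984384 − 1)×1000 = -15.616 permil
α − 1 = ε/1000 = 0.0100
f^(α−1) = 0.546^(0.0100) = 0.993967
δ_res = (-15.616 + 1000) × 0.993967 − 1000 = 978.445 − 1000 = -21.55 permil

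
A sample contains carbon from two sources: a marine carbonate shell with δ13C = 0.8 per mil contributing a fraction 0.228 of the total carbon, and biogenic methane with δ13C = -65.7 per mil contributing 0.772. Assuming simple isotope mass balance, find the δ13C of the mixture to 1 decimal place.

δ_mix = f_A·δ_A + f_B·δ_B
δ_mix = 0.228 × (0.8) + 0.772 × (-65.7)
δ_mix = 0.18 + -50.72 = -50.54 per mil

-50.5 per mil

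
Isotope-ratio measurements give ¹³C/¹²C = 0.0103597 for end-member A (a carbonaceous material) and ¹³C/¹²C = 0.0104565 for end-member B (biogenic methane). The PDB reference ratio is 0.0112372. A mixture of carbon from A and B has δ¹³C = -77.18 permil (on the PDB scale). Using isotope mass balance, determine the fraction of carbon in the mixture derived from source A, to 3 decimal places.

δ_A = (0.0103597/0.0112372 − 1)×1000 = (0.921911 − 1)×1000 = -78.089 permil
δ_B = (0.0104565/0.0112372 − 1)×1000 = (0.930525 − 1)×1000 = -69.475 permil
f_A = (δ_mix − δ_B)/(δ_A − δ_B) = (-77.18 − (-69.475))/(-78.089 − (-69.475))
f_A = -7.705 / -8.614 = 0.8945

0.894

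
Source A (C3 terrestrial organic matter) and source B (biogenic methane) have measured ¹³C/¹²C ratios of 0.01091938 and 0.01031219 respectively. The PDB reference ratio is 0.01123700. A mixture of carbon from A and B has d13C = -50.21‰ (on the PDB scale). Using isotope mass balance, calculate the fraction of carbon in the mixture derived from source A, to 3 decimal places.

δ_A = (0.01091938/0.01123700 − 1)×1000 = (0.971734 − 1)×1000 = -28.266‰
δ_B = (0.01031219/0.01123700 − 1)×1000 = (0.917700 − 1)×1000 = -82.300‰
f_A = (δ_mix − δ_B)/(δ_A − δ_B) = (-50.21 − (-82.300))/(-28.266 − (-82.300))
f_A = 32.090 / 54.035 = 0.5939

0.594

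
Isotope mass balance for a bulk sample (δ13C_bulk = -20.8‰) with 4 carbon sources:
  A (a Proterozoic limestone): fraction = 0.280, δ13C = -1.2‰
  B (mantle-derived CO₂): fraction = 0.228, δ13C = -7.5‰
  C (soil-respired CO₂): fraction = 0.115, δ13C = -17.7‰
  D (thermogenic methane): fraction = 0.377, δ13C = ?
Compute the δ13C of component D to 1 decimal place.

-44.3‰

Isotope mass balance: δ_bulk = Σ fᵢ·δᵢ.
-20.8 = 0.280×(-1.2) + 0.228×(-7.5) + 0.115×(-17.7) + 0.377×δ_D
0.377·δ_D = -20.8 − (-4.082) = -16.718
δ_D = -16.718 / 0.377 = -44.35‰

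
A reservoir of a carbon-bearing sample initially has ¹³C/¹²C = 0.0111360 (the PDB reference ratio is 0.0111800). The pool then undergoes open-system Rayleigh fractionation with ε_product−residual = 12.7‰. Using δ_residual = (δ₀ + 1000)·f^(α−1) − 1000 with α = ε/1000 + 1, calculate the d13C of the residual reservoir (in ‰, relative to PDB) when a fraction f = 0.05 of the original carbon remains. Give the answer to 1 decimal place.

δ₀ = (0.0111360/0.0111800 − 1)×1000 = (0.996064 − 1)×1000 = -3.936‰
α − 1 = ε/1000 = 0.0127
f^(α−1) = 0.05^(0.0127) = 0.962669
δ_res = (-3.936 + 1000) × 0.962669 − 1000 = 958.880 − 1000 = -41.12‰

-41.1‰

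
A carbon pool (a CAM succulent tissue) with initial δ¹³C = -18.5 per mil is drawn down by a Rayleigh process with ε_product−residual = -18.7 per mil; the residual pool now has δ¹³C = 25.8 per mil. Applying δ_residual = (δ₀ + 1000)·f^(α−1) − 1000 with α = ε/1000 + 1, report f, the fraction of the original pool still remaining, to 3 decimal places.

α − 1 = ε/1000 = -0.0187
(δ_res + 1000)/(δ₀ + 1000) = (25.8 + 1000)/(-18.5 + 1000) = 1025.8/981.5 = 1.045135
f = 1.045135^(1/-0.0187) = exp(ln(1.045135)/-0.0187) = exp(0.04415/-0.0187)
f = exp(-2.3608) = 0.0943

0.094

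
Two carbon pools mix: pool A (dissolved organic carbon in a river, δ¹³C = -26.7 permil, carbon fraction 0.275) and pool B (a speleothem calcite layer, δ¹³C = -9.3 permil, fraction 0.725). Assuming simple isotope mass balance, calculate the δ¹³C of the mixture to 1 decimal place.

-14.1 permil

δ_mix = f_A·δ_A + f_B·δ_B
δ_mix = 0.275 × (-26.7) + 0.725 × (-9.3)
δ_mix = -7.34 + -6.74 = -14.09 permil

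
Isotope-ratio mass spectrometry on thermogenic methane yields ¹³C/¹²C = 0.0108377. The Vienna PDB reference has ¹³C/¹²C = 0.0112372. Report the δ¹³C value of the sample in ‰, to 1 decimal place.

-35.6‰

δ¹³C = (R_sample / R_standard − 1) × 1000
R_sample / R_standard = 0.0108377 / 0.0112372 = 0.964448
δ¹³C = (0.964448 − 1) × 1000 = -35.55‰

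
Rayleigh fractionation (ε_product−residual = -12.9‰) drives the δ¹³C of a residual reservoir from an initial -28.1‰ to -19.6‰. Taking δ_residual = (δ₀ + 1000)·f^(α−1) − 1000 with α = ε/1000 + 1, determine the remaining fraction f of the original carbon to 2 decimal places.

α − 1 = ε/1000 = -0.0129
(δ_res + 1000)/(δ₀ + 1000) = (-19.6 + 1000)/(-28.1 + 1000) = 980.4/971.9 = 1.008746
f = 1.008746^(1/-0.0129) = exp(ln(1.008746)/-0.0129) = exp(0.00871/-0.0129)
f = exp(-0.6750) = 0.5091

0.51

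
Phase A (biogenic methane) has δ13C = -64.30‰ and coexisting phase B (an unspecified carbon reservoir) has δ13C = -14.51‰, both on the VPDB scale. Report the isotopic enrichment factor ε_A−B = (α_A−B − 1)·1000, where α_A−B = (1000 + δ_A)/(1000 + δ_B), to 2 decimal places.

-50.52‰

α_A−B = (1000 + -64.30) / (1000 + -14.51) = 935.70 / 985.49 = 0.949477
ε_A−B = (0.949477 − 1) × 1000 = -50.523‰
(The approximation ε ≈ δ_A − δ_B would give -49.79‰.)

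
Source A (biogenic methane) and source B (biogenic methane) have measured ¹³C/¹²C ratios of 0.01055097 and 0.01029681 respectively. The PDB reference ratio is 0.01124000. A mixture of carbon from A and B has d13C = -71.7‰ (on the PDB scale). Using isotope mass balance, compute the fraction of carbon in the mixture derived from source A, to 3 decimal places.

0.540

δ_A = (0.01055097/0.01124000 − 1)×1000 = (0.938698 − 1)×1000 = -61.302‰
δ_B = (0.01029681/0.01124000 − 1)×1000 = (0.916086 − 1)×1000 = -83.914‰
f_A = (δ_mix − δ_B)/(δ_A − δ_B) = (-71.7 − (-83.914))/(-61.302 − (-83.914))
f_A = 12.214 / 22.612 = 0.5401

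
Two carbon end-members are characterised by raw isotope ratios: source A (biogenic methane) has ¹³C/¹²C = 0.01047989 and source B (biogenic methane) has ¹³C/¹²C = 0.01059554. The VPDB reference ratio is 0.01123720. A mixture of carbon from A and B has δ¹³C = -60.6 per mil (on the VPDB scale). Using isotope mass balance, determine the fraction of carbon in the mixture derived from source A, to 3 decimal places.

δ_A = (0.01047989/0.01123720 − 1)×1000 = (0.932607 − 1)×1000 = -67.393 per mil
δ_B = (0.01059554/0.01123720 − 1)×1000 = (0.942899 − 1)×1000 = -57.101 per mil
f_A = (δ_mix − δ_B)/(δ_A − δ_B) = (-60.6 − (-57.101))/(-67.393 − (-57.101))
f_A = -3.499 / -10.292 = 0.3399

0.340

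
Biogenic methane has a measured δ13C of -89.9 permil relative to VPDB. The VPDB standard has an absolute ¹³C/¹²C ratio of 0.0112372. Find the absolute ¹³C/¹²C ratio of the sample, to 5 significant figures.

0.010227

R_sample = R_standard × (δ13C/1000 + 1)
R_sample = 0.0112372 × (-89.9/1000 + 1) = 0.0112372 × 0.910100
R_sample = 0.0102270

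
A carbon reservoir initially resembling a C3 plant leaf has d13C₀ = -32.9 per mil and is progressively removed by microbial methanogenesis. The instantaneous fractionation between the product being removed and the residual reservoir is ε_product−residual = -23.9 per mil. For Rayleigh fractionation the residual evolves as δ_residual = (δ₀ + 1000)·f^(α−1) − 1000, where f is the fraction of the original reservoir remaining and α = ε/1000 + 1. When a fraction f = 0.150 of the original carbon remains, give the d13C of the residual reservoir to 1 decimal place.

12.0 per mil

Rayleigh residual: δ_res = (δ₀ + 1000)·f^(α−1) − 1000
α = ε/1000 + 1 = 0.97610, so α − 1 = -0.02390
f^(α−1) = 0.150^(-0.02390) = 1.046385
δ_res = (-32.9 + 1000) × 1.046385 − 1000 = 1011.959 − 1000 = 11.96 per mil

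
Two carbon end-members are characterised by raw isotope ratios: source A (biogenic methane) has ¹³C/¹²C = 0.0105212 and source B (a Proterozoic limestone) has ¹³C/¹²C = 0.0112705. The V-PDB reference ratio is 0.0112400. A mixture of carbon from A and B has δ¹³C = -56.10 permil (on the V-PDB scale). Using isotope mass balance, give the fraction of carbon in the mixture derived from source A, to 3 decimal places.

δ_A = (0.0105212/0.0112400 − 1)×1000 = (0.936050 − 1)×1000 = -63.950 permil
δ_B = (0.0112705/0.0112400 − 1)×1000 = (1.002714 − 1)×1000 = 2.714 permil
f_A = (δ_mix − δ_B)/(δ_A − δ_B) = (-56.10 − (2.714))/(-63.950 − (2.714))
f_A = -58.814 / -66.664 = 0.8822

0.882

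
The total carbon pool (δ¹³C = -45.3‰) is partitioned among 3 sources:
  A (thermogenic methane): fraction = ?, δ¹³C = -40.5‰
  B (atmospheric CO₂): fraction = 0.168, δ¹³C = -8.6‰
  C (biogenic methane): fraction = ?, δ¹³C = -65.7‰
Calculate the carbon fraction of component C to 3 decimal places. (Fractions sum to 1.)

Let f_C and f_A be the unknown fractions; fractions sum to 1 so f_C + f_A = 0.832.
Mass balance: Σ fᵢ·δᵢ = δ_bulk ⇒ f_C·(-65.7) + f_A·(-40.5) = -45.3 − (-1.445) = -43.855
Substitute f_A = 0.832 − f_C:
f_C·(-65.7 − -40.5) = -43.855 − 0.832×(-40.5) = -10.159
f_C = -10.159 / -25.2 = 0.4031

0.403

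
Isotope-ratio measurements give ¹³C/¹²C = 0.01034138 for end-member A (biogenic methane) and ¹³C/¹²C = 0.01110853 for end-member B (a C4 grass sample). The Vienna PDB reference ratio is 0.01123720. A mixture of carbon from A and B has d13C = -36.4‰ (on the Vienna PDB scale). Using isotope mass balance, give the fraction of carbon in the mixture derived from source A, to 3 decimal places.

0.365

δ_A = (0.01034138/0.01123720 − 1)×1000 = (0.920281 − 1)×1000 = -79.719‰
δ_B = (0.01110853/0.01123720 − 1)×1000 = (0.988550 − 1)×1000 = -11.450‰
f_A = (δ_mix − δ_B)/(δ_A − δ_B) = (-36.4 − (-11.450))/(-79.719 − (-11.450))
f_A = -24.950 / -68.269 = 0.3655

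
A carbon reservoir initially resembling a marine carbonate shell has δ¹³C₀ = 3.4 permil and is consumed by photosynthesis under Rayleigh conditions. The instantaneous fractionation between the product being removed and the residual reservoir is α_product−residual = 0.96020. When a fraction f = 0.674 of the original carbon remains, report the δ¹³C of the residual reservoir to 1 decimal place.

19.3 permil

Rayleigh residual: δ_res = (δ₀ + 1000)·f^(α−1) − 1000
α − 1 = -0.03980
f^(α−1) = 0.674^(-0.03980) = 1.015826
δ_res = (3.4 + 1000) × 1.015826 − 1000 = 1019.280 − 1000 = 19.28 permil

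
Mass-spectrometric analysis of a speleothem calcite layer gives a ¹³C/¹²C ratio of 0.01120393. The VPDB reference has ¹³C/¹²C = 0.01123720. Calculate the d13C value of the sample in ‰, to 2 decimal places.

-2.96‰

d13C = (R_sample / R_standard − 1) × 1000
R_sample / R_standard = 0.01120393 / 0.01123720 = 0.997039
d13C = (0.997039 − 1) × 1000 = -2.961‰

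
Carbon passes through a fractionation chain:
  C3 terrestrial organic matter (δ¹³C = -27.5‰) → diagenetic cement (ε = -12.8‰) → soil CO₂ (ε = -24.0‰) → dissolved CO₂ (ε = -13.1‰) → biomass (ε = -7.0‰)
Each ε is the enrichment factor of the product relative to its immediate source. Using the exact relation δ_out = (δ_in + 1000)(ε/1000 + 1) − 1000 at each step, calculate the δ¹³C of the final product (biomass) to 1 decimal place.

step 1: δ = (-27.50 + 1000)·(-12.8/1000 + 1) − 1000 = -39.95‰
step 2: δ = (-39.95 + 1000)·(-24.0/1000 + 1) − 1000 = -62.99‰
step 3: δ = (-62.99 + 1000)·(-13.1/1000 + 1) − 1000 = -75.26‰
step 4: δ = (-75.26 + 1000)·(-7.0/1000 + 1) − 1000 = -81.74‰

-81.7‰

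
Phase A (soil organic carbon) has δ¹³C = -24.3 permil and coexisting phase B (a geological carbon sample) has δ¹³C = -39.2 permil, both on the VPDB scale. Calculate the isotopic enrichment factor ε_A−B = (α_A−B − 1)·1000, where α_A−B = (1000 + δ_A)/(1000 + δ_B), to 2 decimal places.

15.51 permil

α_A−B = (1000 + -24.3) / (1000 + -39.2) = 975.7 / 960.8 = 1.015508
ε_A−B = (1.015508 − 1) × 1000 = 15.508 permil
(The approximation ε ≈ δ_A − δ_B would give 14.9 permil.)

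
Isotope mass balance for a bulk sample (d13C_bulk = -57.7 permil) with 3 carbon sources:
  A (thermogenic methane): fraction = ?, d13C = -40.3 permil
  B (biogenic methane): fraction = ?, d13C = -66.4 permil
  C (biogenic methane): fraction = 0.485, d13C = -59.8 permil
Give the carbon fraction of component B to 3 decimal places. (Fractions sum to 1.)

0.304

Let f_B and f_A be the unknown fractions; fractions sum to 1 so f_B + f_A = 0.515.
Mass balance: Σ fᵢ·δᵢ = δ_bulk ⇒ f_B·(-66.4) + f_A·(-40.3) = -57.7 − (-29.003) = -28.697
Substitute f_A = 0.515 − f_B:
f_B·(-66.4 − -40.3) = -28.697 − 0.515×(-40.3) = -7.943
f_B = -7.943 / -26.1 = 0.3043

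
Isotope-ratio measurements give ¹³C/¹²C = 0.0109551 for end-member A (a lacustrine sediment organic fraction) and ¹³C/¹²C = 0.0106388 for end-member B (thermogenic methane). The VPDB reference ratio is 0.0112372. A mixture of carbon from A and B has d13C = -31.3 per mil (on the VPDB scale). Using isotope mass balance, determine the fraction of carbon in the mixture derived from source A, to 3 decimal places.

0.780

δ_A = (0.0109551/0.0112372 − 1)×1000 = (0.974896 − 1)×1000 = -25.104 per mil
δ_B = (0.0106388/0.0112372 − 1)×1000 = (0.946748 − 1)×1000 = -53.252 per mil
f_A = (δ_mix − δ_B)/(δ_A − δ_B) = (-31.3 − (-53.252))/(-25.104 − (-53.252))
f_A = 21.952 / 28.148 = 0.7799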